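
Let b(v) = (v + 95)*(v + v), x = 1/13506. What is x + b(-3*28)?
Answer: -24959087/13506 ≈ -1848.0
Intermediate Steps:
x = 1/13506 ≈ 7.4041e-5
b(v) = 2*v*(95 + v) (b(v) = (95 + v)*(2*v) = 2*v*(95 + v))
x + b(-3*28) = 1/13506 + 2*(-3*28)*(95 - 3*28) = 1/13506 + 2*(-84)*(95 - 84) = 1/13506 + 2*(-84)*11 = 1/13506 - 1848 = -24959087/13506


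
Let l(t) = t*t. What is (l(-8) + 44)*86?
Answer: 9288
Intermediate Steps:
l(t) = t**2
(l(-8) + 44)*86 = ((-8)**2 + 44)*86 = (64 + 44)*86 = 108*86 = 9288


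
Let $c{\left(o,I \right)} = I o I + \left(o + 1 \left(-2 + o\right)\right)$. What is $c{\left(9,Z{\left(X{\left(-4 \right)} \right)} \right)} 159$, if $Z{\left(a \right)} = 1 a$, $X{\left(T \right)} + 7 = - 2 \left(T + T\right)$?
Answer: $118455$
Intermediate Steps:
$X{\left(T \right)} = -7 - 4 T$ ($X{\left(T \right)} = -7 - 2 \left(T + T\right) = -7 - 2 \cdot 2 T = -7 - 4 T$)
$Z{\left(a \right)} = a$
$c{\left(o,I \right)} = -2 + 2 o + o I^{2}$ ($c{\left(o,I \right)} = o I^{2} + \left(o + \left(-2 + o\right)\right) = o I^{2} + \left(-2 + 2 o\right) = -2 + 2 o + o I^{2}$)
$c{\left(9,Z{\left(X{\left(-4 \right)} \right)} \right)} 159 = \left(-2 + 2 \cdot 9 + 9 \left(-7 - -16\right)^{2}\right) 159 = \left(-2 + 18 + 9 \left(-7 + 16\right)^{2}\right) 159 = \left(-2 + 18 + 9 \cdot 9^{2}\right) 159 = \left(-2 + 18 + 9 \cdot 81\right) 159 = \left(-2 + 18 + 729\right) 159 = 745 \cdot 159 = 118455$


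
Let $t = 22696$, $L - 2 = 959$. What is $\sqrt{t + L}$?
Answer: $\sqrt{23657} \approx 153.81$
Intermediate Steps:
$L = 961$ ($L = 2 + 959 = 961$)
$\sqrt{t + L} = \sqrt{22696 + 961} = \sqrt{23657}$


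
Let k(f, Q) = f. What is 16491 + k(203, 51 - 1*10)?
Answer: 16694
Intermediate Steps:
16491 + k(203, 51 - 1*10) = 16491 + 203 = 16694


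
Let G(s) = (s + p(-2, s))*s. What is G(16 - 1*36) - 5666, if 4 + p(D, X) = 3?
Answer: -5246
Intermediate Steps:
p(D, X) = -1 (p(D, X) = -4 + 3 = -1)
G(s) = s*(-1 + s) (G(s) = (s - 1)*s = (-1 + s)*s = s*(-1 + s))
G(16 - 1*36) - 5666 = (16 - 1*36)*(-1 + (16 - 1*36)) - 5666 = (16 - 36)*(-1 + (16 - 36)) - 5666 = -20*(-1 - 20) - 5666 = -20*(-21) - 5666 = 420 - 5666 = -5246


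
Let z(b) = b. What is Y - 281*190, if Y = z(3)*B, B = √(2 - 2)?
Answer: -53390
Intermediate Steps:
B = 0 (B = √0 = 0)
Y = 0 (Y = 3*0 = 0)
Y - 281*190 = 0 - 281*190 = 0 - 53390 = -53390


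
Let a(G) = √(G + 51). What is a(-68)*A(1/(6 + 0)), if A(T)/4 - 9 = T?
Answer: 110*I*√17/3 ≈ 151.18*I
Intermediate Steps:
a(G) = √(51 + G)
A(T) = 36 + 4*T
a(-68)*A(1/(6 + 0)) = √(51 - 68)*(36 + 4/(6 + 0)) = √(-17)*(36 + 4/6) = (I*√17)*(36 + 4*(⅙)) = (I*√17)*(36 + ⅔) = (I*√17)*(110/3) = 110*I*√17/3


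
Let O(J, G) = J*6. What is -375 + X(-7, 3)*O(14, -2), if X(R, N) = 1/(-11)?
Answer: -4209/11 ≈ -382.64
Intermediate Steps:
X(R, N) = -1/11
O(J, G) = 6*J
-375 + X(-7, 3)*O(14, -2) = -375 - 6*14/11 = -375 - 1/11*84 = -375 - 84/11 = -4209/11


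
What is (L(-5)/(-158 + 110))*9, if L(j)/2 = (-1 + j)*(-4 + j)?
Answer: -81/4 ≈ -20.250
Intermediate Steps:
L(j) = 2*(-1 + j)*(-4 + j) (L(j) = 2*((-1 + j)*(-4 + j)) = 2*(-1 + j)*(-4 + j))
(L(-5)/(-158 + 110))*9 = ((8 - 10*(-5) + 2*(-5)²)/(-158 + 110))*9 = ((8 + 50 + 2*25)/(-48))*9 = -(8 + 50 + 50)/48*9 = -1/48*108*9 = -9/4*9 = -81/4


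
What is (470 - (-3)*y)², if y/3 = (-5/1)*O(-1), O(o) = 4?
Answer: 84100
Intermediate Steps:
y = -60 (y = 3*(-5/1*4) = 3*(-5*1*4) = 3*(-5*4) = 3*(-20) = -60)
(470 - (-3)*y)² = (470 - (-3)*(-60))² = (470 - 1*180)² = (470 - 180)² = 290² = 84100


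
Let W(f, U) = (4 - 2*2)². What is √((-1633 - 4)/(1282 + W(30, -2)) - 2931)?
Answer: I*√4819267478/1282 ≈ 54.151*I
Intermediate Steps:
W(f, U) = 0 (W(f, U) = (4 - 4)² = 0² = 0)
√((-1633 - 4)/(1282 + W(30, -2)) - 2931) = √((-1633 - 4)/(1282 + 0) - 2931) = √(-1637/1282 - 2931) = √(-3759179/1282) = I*√4819267478/1282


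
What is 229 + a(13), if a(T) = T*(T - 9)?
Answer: 281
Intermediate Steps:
a(T) = T*(-9 + T)
229 + a(13) = 229 + 13*(-9 + 13) = 229 + 13*4 = 229 + 52 = 281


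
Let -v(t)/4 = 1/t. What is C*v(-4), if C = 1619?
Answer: 1619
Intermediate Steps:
v(t) = -4/t
C*v(-4) = 1619*(-4/(-4)) = 1619*(-4*(-¼)) = 1619*1 = 1619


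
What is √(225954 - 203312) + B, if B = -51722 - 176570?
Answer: -228292 + √22642 ≈ -2.2814e+5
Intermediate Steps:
B = -228292
√(225954 - 203312) + B = √(225954 - 203312) - 228292 = √22642 - 228292 = -228292 + √22642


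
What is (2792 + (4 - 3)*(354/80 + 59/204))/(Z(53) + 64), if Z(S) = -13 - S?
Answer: -5705297/4080 ≈ -1398.4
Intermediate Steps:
(2792 + (4 - 3)*(354/80 + 59/204))/(Z(53) + 64) = (2792 + (4 - 3)*(354/80 + 59/204))/((-13 - 1*53) + 64) = (2792 + 1*(354*(1/80) + 59*(1/204)))/((-13 - 53) + 64) = (2792 + 1*(177/40 + 59/204))/(-66 + 64) = (2792 + 1*(9617/2040))/(-2) = (2792 + 9617/2040)*(-½) = (5705297/2040)*(-½) = -5705297/4080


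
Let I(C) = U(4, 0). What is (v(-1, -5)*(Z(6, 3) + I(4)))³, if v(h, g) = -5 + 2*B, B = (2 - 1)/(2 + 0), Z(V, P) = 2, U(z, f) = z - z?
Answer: -512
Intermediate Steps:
U(z, f) = 0
I(C) = 0
B = ½ (B = 1/2 = 1*(½) = ½ ≈ 0.50000)
v(h, g) = -4 (v(h, g) = -5 + 2*(½) = -5 + 1 = -4)
(v(-1, -5)*(Z(6, 3) + I(4)))³ = (-4*(2 + 0))³ = (-4*2)³ = (-8)³ = -512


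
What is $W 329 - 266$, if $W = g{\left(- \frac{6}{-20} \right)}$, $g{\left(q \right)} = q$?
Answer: $- \frac{1673}{10} \approx -167.3$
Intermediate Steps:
$W = \frac{3}{10}$ ($W = - \frac{6}{-20} = \left(-6\right) \left(- \frac{1}{20}\right) = \frac{3}{10} \approx 0.3$)
$W 329 - 266 = \frac{3}{10} \cdot 329 - 266 = \frac{987}{10} - 266 = - \frac{1673}{10}$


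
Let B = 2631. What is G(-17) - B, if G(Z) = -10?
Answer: -2641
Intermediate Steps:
G(-17) - B = -10 - 1*2631 = -10 - 2631 = -2641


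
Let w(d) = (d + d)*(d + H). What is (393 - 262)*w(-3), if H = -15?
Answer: 14148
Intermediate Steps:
w(d) = 2*d*(-15 + d) (w(d) = (d + d)*(d - 15) = (2*d)*(-15 + d) = 2*d*(-15 + d))
(393 - 262)*w(-3) = (393 - 262)*(2*(-3)*(-15 - 3)) = 131*(2*(-3)*(-18)) = 131*108 = 14148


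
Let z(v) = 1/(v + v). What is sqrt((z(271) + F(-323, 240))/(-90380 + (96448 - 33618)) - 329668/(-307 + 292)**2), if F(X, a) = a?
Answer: I*sqrt(29402289289882561)/4479630 ≈ 38.278*I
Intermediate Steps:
z(v) = 1/(2*v)
sqrt((z(271) + F(-323, 240))/(-90380 + (96448 - 33618)) - 329668/(-307 + 292)**2) = sqrt(((1/2)/271 + 240)/(-90380 + (96448 - 33618)) - 329668/(-307 + 292)**2) = sqrt(((1/2)*(1/271) + 240)/(-90380 + 62830) - 329668/((-15)**2)) = sqrt((1/542 + 240)/(-27550) - 329668/225) = sqrt((130081/542)*(-1/27550) - 329668*1/225) = sqrt(-130081/14932100 - 329668/225) = sqrt(-196906592441/134388900) = I*sqrt(29402289289882561)/4479630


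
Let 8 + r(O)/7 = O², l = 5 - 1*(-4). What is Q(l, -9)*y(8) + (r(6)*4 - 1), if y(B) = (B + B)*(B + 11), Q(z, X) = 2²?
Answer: 1999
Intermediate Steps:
l = 9 (l = 5 + 4 = 9)
r(O) = -56 + 7*O²
Q(z, X) = 4
y(B) = 2*B*(11 + B) (y(B) = (2*B)*(11 + B) = 2*B*(11 + B))
Q(l, -9)*y(8) + (r(6)*4 - 1) = 4*(2*8*(11 + 8)) + ((-56 + 7*6²)*4 - 1) = 4*(2*8*19) + ((-56 + 7*36)*4 - 1) = 4*304 + ((-56 + 252)*4 - 1) = 1216 + (196*4 - 1) = 1216 + (784 - 1) = 1216 + 783 = 1999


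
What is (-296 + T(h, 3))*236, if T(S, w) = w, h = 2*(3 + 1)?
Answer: -69148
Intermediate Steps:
h = 8 (h = 2*4 = 8)
(-296 + T(h, 3))*236 = (-296 + 3)*236 = -293*236 = -69148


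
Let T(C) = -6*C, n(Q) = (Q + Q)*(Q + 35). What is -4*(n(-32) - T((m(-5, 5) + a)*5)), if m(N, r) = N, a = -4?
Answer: 1848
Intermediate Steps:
n(Q) = 2*Q*(35 + Q) (n(Q) = (2*Q)*(35 + Q) = 2*Q*(35 + Q))
-4*(n(-32) - T((m(-5, 5) + a)*5)) = -4*(2*(-32)*(35 - 32) - (-6)*(-5 - 4)*5) = -4*(2*(-32)*3 - (-6)*(-9*5)) = -4*(-192 - (-6)*(-45)) = -4*(-192 - 1*270) = -4*(-192 - 270) = -4*(-462) = 1848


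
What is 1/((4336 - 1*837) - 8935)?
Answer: -1/5436 ≈ -0.00018396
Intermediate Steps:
1/((4336 - 1*837) - 8935) = 1/((4336 - 837) - 8935) = 1/(3499 - 8935) = 1/(-5436) = -1/5436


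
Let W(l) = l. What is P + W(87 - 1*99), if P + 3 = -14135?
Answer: -14150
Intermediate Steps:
P = -14138 (P = -3 - 14135 = -14138)
P + W(87 - 1*99) = -14138 + (87 - 1*99) = -14138 + (87 - 99) = -14138 - 12 = -14150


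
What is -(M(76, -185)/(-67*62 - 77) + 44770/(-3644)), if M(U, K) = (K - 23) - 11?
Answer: 94311917/7708882 ≈ 12.234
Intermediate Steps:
M(U, K) = -34 + K (M(U, K) = (-23 + K) - 11 = -34 + K)
-(M(76, -185)/(-67*62 - 77) + 44770/(-3644)) = -((-34 - 185)/(-67*62 - 77) + 44770/(-3644)) = -(-219/(-4154 - 77) + 44770*(-1/3644)) = -(-219/(-4231) - 22385/1822) = -(-219*(-1/4231) - 22385/1822) = -(219/4231 - 22385/1822) = -1*(-94311917/7708882) = 94311917/7708882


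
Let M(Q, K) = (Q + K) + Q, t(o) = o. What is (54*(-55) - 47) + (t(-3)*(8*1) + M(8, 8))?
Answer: -3017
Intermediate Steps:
M(Q, K) = K + 2*Q (M(Q, K) = (K + Q) + Q = K + 2*Q)
(54*(-55) - 47) + (t(-3)*(8*1) + M(8, 8)) = (54*(-55) - 47) + (-24 + (8 + 2*8)) = (-2970 - 47) + (-3*8 + (8 + 16)) = -3017 + (-24 + 24) = -3017 + 0 = -3017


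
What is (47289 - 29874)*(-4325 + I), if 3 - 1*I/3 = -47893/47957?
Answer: -3602096535195/47957 ≈ -7.5111e+7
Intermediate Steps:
I = 575292/47957 (I = 9 - (-143679)/47957 = 9 - 3*(-47893/47957) = 9 + 143679/47957 = 575292/47957 ≈ 11.996)
(47289 - 29874)*(-4325 + I) = (47289 - 29874)*(-4325 + 575292/47957) = 17415*(-206838733/47957) = -3602096535195/47957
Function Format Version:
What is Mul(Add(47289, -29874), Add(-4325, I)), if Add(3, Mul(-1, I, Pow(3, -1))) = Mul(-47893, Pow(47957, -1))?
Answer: Rational(-3602096535195, 47957) ≈ -7.5111e+7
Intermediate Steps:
I = Rational(575292, 47957) (I = Add(9, Mul(-3, Mul(-47893, Pow(47957, -1)))) = Add(9, Mul(-3, Mul(-47893, Rational(1, 47957)))) = Add(9, Mul(-3, Rational(-47893, 47957))) = Add(9, Rational(143679, 47957)) = Rational(575292, 47957) ≈ 11.996)
Mul(Add(47289, -29874), Add(-4325, I)) = Mul(Add(47289, -29874), Add(-4325, Rational(575292, 47957))) = Mul(17415, Rational(-206838733, 47957)) = Rational(-3602096535195, 47957)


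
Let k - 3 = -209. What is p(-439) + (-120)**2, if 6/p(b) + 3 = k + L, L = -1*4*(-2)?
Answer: 964798/67 ≈ 14400.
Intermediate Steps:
k = -206 (k = 3 - 209 = -206)
L = 8 (L = -4*(-2) = 8)
p(b) = -2/67 (p(b) = 6/(-3 + (-206 + 8)) = 6/(-3 - 198) = 6/(-201) = 6*(-1/201) = -2/67)
p(-439) + (-120)**2 = -2/67 + (-120)**2 = -2/67 + 14400 = 964798/67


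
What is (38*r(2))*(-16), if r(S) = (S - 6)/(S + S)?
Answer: 608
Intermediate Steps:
r(S) = (-6 + S)/(2*S) (r(S) = (-6 + S)/((2*S)) = (-6 + S)*(1/(2*S)) = (-6 + S)/(2*S))
(38*r(2))*(-16) = (38*((½)*(-6 + 2)/2))*(-16) = (38*((½)*(½)*(-4)))*(-16) = (38*(-1))*(-16) = -38*(-16) = 608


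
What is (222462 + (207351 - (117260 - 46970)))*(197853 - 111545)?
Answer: 31029711084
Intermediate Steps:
(222462 + (207351 - (117260 - 46970)))*(197853 - 111545) = (222462 + (207351 - 1*70290))*86308 = (222462 + (207351 - 70290))*86308 = (222462 + 137061)*86308 = 359523*86308 = 31029711084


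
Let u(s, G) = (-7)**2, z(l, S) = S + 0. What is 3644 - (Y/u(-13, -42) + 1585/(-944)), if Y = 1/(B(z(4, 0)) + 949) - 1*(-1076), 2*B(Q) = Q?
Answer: 22724318003/6270992 ≈ 3623.7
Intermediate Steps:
z(l, S) = S
u(s, G) = 49
B(Q) = Q/2
Y = 1021125/949 (Y = 1/((1/2)*0 + 949) - 1*(-1076) = 1/(0 + 949) + 1076 = 1/949 + 1076 = 1021125/949 ≈ 1076.0)
3644 - (Y/u(-13, -42) + 1585/(-944)) = 3644 - ((1021125/949)/49 + 1585/(-944)) = 3644 - ((1021125/949)*(1/49) + 1585*(-1/944)) = 3644 - (145875/6643 - 1585/944) = 3644 - 1*127176845/6270992 = 3644 - 127176845/6270992 = 22724318003/6270992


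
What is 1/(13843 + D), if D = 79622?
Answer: 1/93465 ≈ 1.0699e-5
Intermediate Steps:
1/(13843 + D) = 1/(13843 + 79622) = 1/93465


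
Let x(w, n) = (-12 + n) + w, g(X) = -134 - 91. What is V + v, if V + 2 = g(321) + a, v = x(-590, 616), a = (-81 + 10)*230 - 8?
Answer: -16551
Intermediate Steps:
a = -16338 (a = -71*230 - 8 = -16330 - 8 = -16338)
g(X) = -225
x(w, n) = -12 + n + w
v = 14 (v = -12 + 616 - 590 = 14)
V = -16565 (V = -2 + (-225 - 16338) = -2 - 16563 = -16565)
V + v = -16565 + 14 = -16551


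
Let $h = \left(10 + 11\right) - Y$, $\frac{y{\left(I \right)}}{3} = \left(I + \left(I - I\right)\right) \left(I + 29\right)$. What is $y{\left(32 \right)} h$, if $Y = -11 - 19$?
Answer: $298656$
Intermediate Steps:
$Y = -30$
$y{\left(I \right)} = 3 I \left(29 + I\right)$ ($y{\left(I \right)} = 3 \left(I + \left(I - I\right)\right) \left(I + 29\right) = 3 \left(I + 0\right) \left(29 + I\right) = 3 I \left(29 + I\right)$)
$h = 51$ ($h = \left(10 + 11\right) - -30 = 21 + 30 = 51$)
$y{\left(32 \right)} h = 3 \cdot 32 \left(29 + 32\right) 51 = 3 \cdot 32 \cdot 61 \cdot 51 = 5856 \cdot 51 = 298656$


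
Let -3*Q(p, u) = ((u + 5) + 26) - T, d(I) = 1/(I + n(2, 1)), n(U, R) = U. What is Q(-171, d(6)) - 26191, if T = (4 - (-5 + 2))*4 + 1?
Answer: -628601/24 ≈ -26192.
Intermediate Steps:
T = 29 (T = (4 - 1*(-3))*4 + 1 = (4 + 3)*4 + 1 = 7*4 + 1 = 28 + 1 = 29)
d(I) = 1/(2 + I) (d(I) = 1/(I + 2) = 1/(2 + I))
Q(p, u) = -2/3 - u/3 (Q(p, u) = -(((u + 5) + 26) - 1*29)/3 = -(((5 + u) + 26) - 29)/3 = -((31 + u) - 29)/3 = -(2 + u)/3 = -2/3 - u/3)
Q(-171, d(6)) - 26191 = (-2/3 - 1/(3*(2 + 6))) - 26191 = (-2/3 - 1/3/8) - 26191 = (-2/3 - 1/3*1/8) - 26191 = (-2/3 - 1/24) - 26191 = -17/24 - 26191 = -628601/24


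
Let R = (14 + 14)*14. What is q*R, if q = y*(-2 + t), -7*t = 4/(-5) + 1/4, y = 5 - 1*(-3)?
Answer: -30128/5 ≈ -6025.6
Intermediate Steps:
y = 8 (y = 5 + 3 = 8)
t = 11/140 (t = -(4/(-5) + 1/4)/7 = -(4*(-⅕) + 1*(¼))/7 = -(-⅘ + ¼)/7 = -⅐*(-11/20) = 11/140 ≈ 0.078571)
R = 392 (R = 28*14 = 392)
q = -538/35 (q = 8*(-2 + 11/140) = 8*(-269/140) = -538/35 ≈ -15.371)
q*R = -538/35*392 = -30128/5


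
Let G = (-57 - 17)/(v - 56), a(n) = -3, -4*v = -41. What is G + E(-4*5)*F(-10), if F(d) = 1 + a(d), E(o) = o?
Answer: 7616/183 ≈ 41.617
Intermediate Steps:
v = 41/4 (v = -1/4*(-41) = 41/4 ≈ 10.250)
G = 296/183 (G = (-57 - 17)/(41/4 - 56) = -74/(-183/4) = -74*(-4/183) = 296/183 ≈ 1.6175)
F(d) = -2 (F(d) = 1 - 3 = -2)
G + E(-4*5)*F(-10) = 296/183 - 4*5*(-2) = 296/183 - 20*(-2) = 296/183 + 40 = 7616/183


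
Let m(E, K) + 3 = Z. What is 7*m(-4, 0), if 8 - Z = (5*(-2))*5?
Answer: 385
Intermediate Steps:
Z = 58 (Z = 8 - 5*(-2)*5 = 8 - (-10)*5 = 8 - 1*(-50) = 8 + 50 = 58)
m(E, K) = 55 (m(E, K) = -3 + 58 = 55)
7*m(-4, 0) = 7*55 = 385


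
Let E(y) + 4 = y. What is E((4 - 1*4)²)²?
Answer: 16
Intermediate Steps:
E(y) = -4 + y
E((4 - 1*4)²)² = (-4 + (4 - 1*4)²)² = (-4 + (4 - 4)²)² = (-4 + 0²)² = (-4 + 0)² = (-4)² = 16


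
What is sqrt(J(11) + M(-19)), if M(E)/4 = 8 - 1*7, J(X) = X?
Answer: sqrt(15) ≈ 3.8730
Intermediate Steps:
M(E) = 4 (M(E) = 4*(8 - 1*7) = 4*(8 - 7) = 4*1 = 4)
sqrt(J(11) + M(-19)) = sqrt(11 + 4) = sqrt(15)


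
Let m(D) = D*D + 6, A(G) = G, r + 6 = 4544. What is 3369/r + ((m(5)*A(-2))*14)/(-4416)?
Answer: 2352061/2504976 ≈ 0.93896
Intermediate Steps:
r = 4538 (r = -6 + 4544 = 4538)
m(D) = 6 + D**2 (m(D) = D**2 + 6 = 6 + D**2)
3369/r + ((m(5)*A(-2))*14)/(-4416) = 3369/4538 + (((6 + 5**2)*(-2))*14)/(-4416) = 3369*(1/4538) + (((6 + 25)*(-2))*14)*(-1/4416) = 3369/4538 + ((31*(-2))*14)*(-1/4416) = 3369/4538 - 62*14*(-1/4416) = 3369/4538 - 868*(-1/4416) = 3369/4538 + 217/1104 = 2352061/2504976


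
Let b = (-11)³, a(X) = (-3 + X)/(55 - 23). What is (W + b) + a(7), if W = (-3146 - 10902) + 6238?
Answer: -73127/8 ≈ -9140.9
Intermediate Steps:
a(X) = -3/32 + X/32 (a(X) = (-3 + X)/32 = (-3 + X)*(1/32) = -3/32 + X/32)
b = -1331
W = -7810 (W = -14048 + 6238 = -7810)
(W + b) + a(7) = (-7810 - 1331) + (-3/32 + (1/32)*7) = -9141 + (-3/32 + 7/32) = -9141 + ⅛ = -73127/8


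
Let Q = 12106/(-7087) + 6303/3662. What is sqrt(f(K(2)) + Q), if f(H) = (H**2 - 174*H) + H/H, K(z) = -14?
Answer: sqrt(1773432028250043454)/25952594 ≈ 51.313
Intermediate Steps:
f(H) = 1 + H**2 - 174*H (f(H) = (H**2 - 174*H) + 1 = 1 + H**2 - 174*H)
Q = 337189/25952594 (Q = 12106*(-1/7087) + 6303*(1/3662) = -12106/7087 + 6303/3662 = 337189/25952594 ≈ 0.012993)
sqrt(f(K(2)) + Q) = sqrt((1 + (-14)**2 - 174*(-14)) + 337189/25952594) = sqrt((1 + 196 + 2436) + 337189/25952594) = sqrt(2633 + 337189/25952594) = sqrt(68333517191/25952594) = sqrt(1773432028250043454)/25952594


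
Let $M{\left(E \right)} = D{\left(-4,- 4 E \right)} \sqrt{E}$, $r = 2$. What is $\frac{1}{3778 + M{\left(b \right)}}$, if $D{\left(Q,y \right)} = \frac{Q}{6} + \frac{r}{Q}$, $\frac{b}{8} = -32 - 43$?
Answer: $\frac{5667}{21411151} + \frac{35 i \sqrt{6}}{42822302} \approx 0.00026468 + 2.002 \cdot 10^{-6} i$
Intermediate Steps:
$b = -600$ ($b = 8 \left(-32 - 43\right) = 8 \left(-75\right) = -600$)
$D{\left(Q,y \right)} = \frac{2}{Q} + \frac{Q}{6}$ ($D{\left(Q,y \right)} = \frac{Q}{6} + \frac{2}{Q} = \frac{2}{Q} + \frac{Q}{6}$)
$M{\left(E \right)} = - \frac{7 \sqrt{E}}{6}$ ($M{\left(E \right)} = \left(\frac{2}{-4} + \frac{1}{6} \left(-4\right)\right) \sqrt{E} = \left(2 \left(- \frac{1}{4}\right) - \frac{2}{3}\right) \sqrt{E} = \left(- \frac{1}{2} - \frac{2}{3}\right) \sqrt{E} = - \frac{7 \sqrt{E}}{6}$)
$\frac{1}{3778 + M{\left(b \right)}} = \frac{1}{3778 - \frac{7 \sqrt{-600}}{6}} = \frac{1}{3778 - \frac{7 \cdot 10 i \sqrt{6}}{6}} = \frac{1}{3778 - \frac{35 i \sqrt{6}}{3}}$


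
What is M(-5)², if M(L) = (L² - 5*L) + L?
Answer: 2025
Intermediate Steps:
M(L) = L² - 4*L
M(-5)² = (-5*(-4 - 5))² = (-5*(-9))² = 45² = 2025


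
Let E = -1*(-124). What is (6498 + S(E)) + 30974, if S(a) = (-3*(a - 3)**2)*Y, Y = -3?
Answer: 169241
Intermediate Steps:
E = 124
S(a) = 9*(-3 + a)**2 (S(a) = -3*(a - 3)**2*(-3) = -3*(-3 + a)**2*(-3) = 9*(-3 + a)**2)
(6498 + S(E)) + 30974 = (6498 + 9*(-3 + 124)**2) + 30974 = (6498 + 9*121**2) + 30974 = (6498 + 9*14641) + 30974 = (6498 + 131769) + 30974 = 138267 + 30974 = 169241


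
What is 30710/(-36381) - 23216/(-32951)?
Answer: -167303914/1198790331 ≈ -0.13956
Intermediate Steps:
30710/(-36381) - 23216/(-32951) = 30710*(-1/36381) - 23216*(-1/32951) = -30710/36381 + 23216/32951 = -167303914/1198790331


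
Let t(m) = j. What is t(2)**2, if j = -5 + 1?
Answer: 16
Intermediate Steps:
j = -4
t(m) = -4
t(2)**2 = (-4)**2 = 16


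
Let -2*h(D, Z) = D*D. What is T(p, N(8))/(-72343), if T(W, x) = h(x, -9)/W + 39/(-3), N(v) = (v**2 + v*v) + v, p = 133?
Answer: 10977/9621619 ≈ 0.0011409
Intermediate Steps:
h(D, Z) = -D**2/2 (h(D, Z) = -D*D/2 = -D**2/2)
N(v) = v + 2*v**2 (N(v) = (v**2 + v**2) + v = 2*v**2 + v = v + 2*v**2)
T(W, x) = -13 - x**2/(2*W) (T(W, x) = (-x**2/2)/W + 39/(-3) = -x**2/(2*W) + 39*(-1/3) = -x**2/(2*W) - 13 = -13 - x**2/(2*W))
T(p, N(8))/(-72343) = (-13 - 1/2*(8*(1 + 2*8))**2/133)/(-72343) = (-13 - 1/2*1/133*(8*(1 + 16))**2)*(-1/72343) = (-13 - 1/2*1/133*(8*17)**2)*(-1/72343) = (-13 - 1/2*1/133*136**2)*(-1/72343) = (-13 - 1/2*1/133*18496)*(-1/72343) = (-13 - 9248/133)*(-1/72343) = -10977/133*(-1/72343) = 10977/9621619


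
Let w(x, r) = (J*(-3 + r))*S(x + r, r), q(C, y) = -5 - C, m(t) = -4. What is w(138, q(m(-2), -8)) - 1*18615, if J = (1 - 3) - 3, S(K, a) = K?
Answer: -15875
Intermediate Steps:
J = -5 (J = -2 - 3 = -5)
w(x, r) = (15 - 5*r)*(r + x) (w(x, r) = (-5*(-3 + r))*(x + r) = (15 - 5*r)*(r + x))
w(138, q(m(-2), -8)) - 1*18615 = -5*(-3 + (-5 - 1*(-4)))*((-5 - 1*(-4)) + 138) - 1*18615 = -5*(-3 + (-5 + 4))*((-5 + 4) + 138) - 18615 = -5*(-3 - 1)*(-1 + 138) - 18615 = -5*(-4)*137 - 18615 = 2740 - 18615 = -15875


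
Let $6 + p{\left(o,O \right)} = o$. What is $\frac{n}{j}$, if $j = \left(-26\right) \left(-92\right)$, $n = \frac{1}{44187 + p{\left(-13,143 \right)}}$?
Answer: $\frac{1}{105649856} \approx 9.4652 \cdot 10^{-9}$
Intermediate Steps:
$p{\left(o,O \right)} = -6 + o$
$n = \frac{1}{44168}$ ($n = \frac{1}{44187 - 19} = \frac{1}{44168} \approx 2.2641 \cdot 10^{-5}$)
$j = 2392$
$\frac{n}{j} = \frac{1}{44168 \cdot 2392} = \frac{1}{44168} \cdot \frac{1}{2392} = \frac{1}{105649856}$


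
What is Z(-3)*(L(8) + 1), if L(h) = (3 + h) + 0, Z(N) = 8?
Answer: 96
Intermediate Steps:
L(h) = 3 + h
Z(-3)*(L(8) + 1) = 8*((3 + 8) + 1) = 8*(11 + 1) = 8*12 = 96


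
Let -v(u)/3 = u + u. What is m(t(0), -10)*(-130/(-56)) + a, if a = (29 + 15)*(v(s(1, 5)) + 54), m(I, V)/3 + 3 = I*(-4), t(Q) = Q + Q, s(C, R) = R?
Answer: 28983/28 ≈ 1035.1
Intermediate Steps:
v(u) = -6*u (v(u) = -3*(u + u) = -6*u)
t(Q) = 2*Q
m(I, V) = -9 - 12*I (m(I, V) = -9 + 3*(I*(-4)) = -9 + 3*(-4*I) = -9 - 12*I)
a = 1056 (a = (29 + 15)*(-6*5 + 54) = 44*(-30 + 54) = 44*24 = 1056)
m(t(0), -10)*(-130/(-56)) + a = (-9 - 24*0)*(-130/(-56)) + 1056 = (-9 - 12*0)*(-130*(-1/56)) + 1056 = (-9 + 0)*(65/28) + 1056 = -9*65/28 + 1056 = -585/28 + 1056 = 28983/28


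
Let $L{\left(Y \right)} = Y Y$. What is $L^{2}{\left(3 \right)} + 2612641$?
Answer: $2612722$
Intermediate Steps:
$L{\left(Y \right)} = Y^{2}$
$L^{2}{\left(3 \right)} + 2612641 = \left(3^{2}\right)^{2} + 2612641 = 9^{2} + 2612641 = 81 + 2612641 = 2612722$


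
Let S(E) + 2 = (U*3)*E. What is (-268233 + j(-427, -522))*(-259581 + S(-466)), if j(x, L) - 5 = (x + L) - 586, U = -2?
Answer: 69271631481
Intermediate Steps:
j(x, L) = -581 + L + x (j(x, L) = 5 + ((x + L) - 586) = 5 + ((L + x) - 586) = 5 + (-586 + L + x) = -581 + L + x)
S(E) = -2 - 6*E (S(E) = -2 + (-2*3)*E = -2 - 6*E)
(-268233 + j(-427, -522))*(-259581 + S(-466)) = (-268233 + (-581 - 522 - 427))*(-259581 + (-2 - 6*(-466))) = (-268233 - 1530)*(-259581 + (-2 + 2796)) = -269763*(-259581 + 2794) = -269763*(-256787) = 69271631481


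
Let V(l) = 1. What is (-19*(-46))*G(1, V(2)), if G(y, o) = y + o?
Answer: 1748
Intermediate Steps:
G(y, o) = o + y
(-19*(-46))*G(1, V(2)) = (-19*(-46))*(1 + 1) = 874*2 = 1748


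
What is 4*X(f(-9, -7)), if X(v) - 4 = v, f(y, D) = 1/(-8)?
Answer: 31/2 ≈ 15.500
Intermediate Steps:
f(y, D) = -1/8
X(v) = 4 + v
4*X(f(-9, -7)) = 4*(4 - 1/8) = 4*(31/8) = 31/2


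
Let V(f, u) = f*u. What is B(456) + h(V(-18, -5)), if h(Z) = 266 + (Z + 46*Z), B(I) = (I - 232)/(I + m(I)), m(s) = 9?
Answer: 2090864/465 ≈ 4496.5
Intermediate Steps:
B(I) = (-232 + I)/(9 + I) (B(I) = (I - 232)/(I + 9) = (-232 + I)/(9 + I))
h(Z) = 266 + 47*Z
B(456) + h(V(-18, -5)) = (-232 + 456)/(9 + 456) + (266 + 47*(-18*(-5))) = 224/465 + (266 + 47*90) = (1/465)*224 + (266 + 4230) = 224/465 + 4496 = 2090864/465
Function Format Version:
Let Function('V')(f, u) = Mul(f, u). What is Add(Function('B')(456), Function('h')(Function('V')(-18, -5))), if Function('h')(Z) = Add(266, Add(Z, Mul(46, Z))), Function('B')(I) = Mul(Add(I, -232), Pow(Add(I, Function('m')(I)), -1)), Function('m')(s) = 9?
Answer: Rational(2090864, 465) ≈ 4496.5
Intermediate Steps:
Function('B')(I) = Mul(Pow(Add(9, I), -1), Add(-232, I)) (Function('B')(I) = Mul(Add(I, -232), Pow(Add(I, 9), -1)) = Mul(Add(-232, I), Pow(Add(9, I), -1)) = Mul(Pow(Add(9, I), -1), Add(-232, I)))
Function('h')(Z) = Add(266, Mul(47, Z))
Add(Function('B')(456), Function('h')(Function('V')(-18, -5))) = Add(Mul(Pow(Add(9, 456), -1), Add(-232, 456)), Add(266, Mul(47, Mul(-18, -5)))) = Add(Mul(Pow(465, -1), 224), Add(266, Mul(47, 90))) = Add(Mul(Rational(1, 465), 224), Add(266, 4230)) = Add(Rational(224, 465), 4496) = Rational(2090864, 465)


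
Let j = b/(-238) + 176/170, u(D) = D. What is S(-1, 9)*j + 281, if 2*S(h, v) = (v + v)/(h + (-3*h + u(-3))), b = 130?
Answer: 164576/595 ≈ 276.60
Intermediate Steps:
j = 291/595 (j = 130/(-238) + 176/170 = 130*(-1/238) + 176*(1/170) = -65/119 + 88/85 = 291/595 ≈ 0.48908)
S(h, v) = v/(-3 - 2*h) (S(h, v) = ((v + v)/(h + (-3*h - 3)))/2 = ((2*v)/(h + (-3 - 3*h)))/2 = ((2*v)/(-3 - 2*h))/2 = (2*v/(-3 - 2*h))/2 = v/(-3 - 2*h))
S(-1, 9)*j + 281 = -1*9/(3 + 2*(-1))*(291/595) + 281 = -1*9/(3 - 2)*(291/595) + 281 = -1*9/1*(291/595) + 281 = -1*9*1*(291/595) + 281 = -9*291/595 + 281 = -2619/595 + 281 = 164576/595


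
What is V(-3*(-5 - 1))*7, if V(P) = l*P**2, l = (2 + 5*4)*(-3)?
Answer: -149688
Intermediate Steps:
l = -66 (l = (2 + 20)*(-3) = 22*(-3) = -66)
V(P) = -66*P**2
V(-3*(-5 - 1))*7 = -66*9*(-5 - 1)**2*7 = -66*(-3*(-6))**2*7 = -66*18**2*7 = -66*324*7 = -21384*7 = -149688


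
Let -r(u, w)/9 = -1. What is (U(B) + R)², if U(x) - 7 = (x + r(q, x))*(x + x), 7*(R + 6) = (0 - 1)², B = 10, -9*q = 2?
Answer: 7118224/49 ≈ 1.4527e+5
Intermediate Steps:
q = -2/9 (q = -⅑*2 = -2/9 ≈ -0.22222)
r(u, w) = 9 (r(u, w) = -9*(-1) = 9)
R = -41/7 (R = -6 + (0 - 1)²/7 = -6 + (⅐)*(-1)² = -6 + (⅐)*1 = -6 + ⅐ = -41/7 ≈ -5.8571)
U(x) = 7 + 2*x*(9 + x) (U(x) = 7 + (x + 9)*(x + x) = 7 + (9 + x)*(2*x) = 7 + 2*x*(9 + x))
(U(B) + R)² = ((7 + 2*10² + 18*10) - 41/7)² = ((7 + 2*100 + 180) - 41/7)² = ((7 + 200 + 180) - 41/7)² = (387 - 41/7)² = (2668/7)² = 7118224/49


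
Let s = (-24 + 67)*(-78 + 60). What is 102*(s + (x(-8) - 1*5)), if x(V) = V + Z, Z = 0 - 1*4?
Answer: -80682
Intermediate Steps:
Z = -4 (Z = 0 - 4 = -4)
x(V) = -4 + V (x(V) = V - 4 = -4 + V)
s = -774 (s = 43*(-18) = -774)
102*(s + (x(-8) - 1*5)) = 102*(-774 + ((-4 - 8) - 1*5)) = 102*(-774 + (-12 - 5)) = 102*(-774 - 17) = 102*(-791) = -80682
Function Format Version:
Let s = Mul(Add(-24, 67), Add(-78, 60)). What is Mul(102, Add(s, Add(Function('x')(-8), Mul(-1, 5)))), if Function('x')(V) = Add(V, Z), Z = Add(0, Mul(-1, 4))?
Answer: -80682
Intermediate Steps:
Z = -4 (Z = Add(0, -4) = -4)
Function('x')(V) = Add(-4, V) (Function('x')(V) = Add(V, -4) = Add(-4, V))
s = -774 (s = Mul(43, -18) = -774)
Mul(102, Add(s, Add(Function('x')(-8), Mul(-1, 5)))) = Mul(102, Add(-774, Add(Add(-4, -8), Mul(-1, 5)))) = Mul(102, Add(-774, Add(-12, -5))) = Mul(102, Add(-774, -17)) = Mul(102, -791) = -80682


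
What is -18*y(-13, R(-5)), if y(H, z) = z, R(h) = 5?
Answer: -90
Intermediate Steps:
-18*y(-13, R(-5)) = -18*5 = -90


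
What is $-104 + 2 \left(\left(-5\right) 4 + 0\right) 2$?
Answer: $-184$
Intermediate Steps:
$-104 + 2 \left(\left(-5\right) 4 + 0\right) 2 = -104 + 2 \left(-20 + 0\right) 2 = -104 + 2 \left(-20\right) 2 = -104 - 80 = -184$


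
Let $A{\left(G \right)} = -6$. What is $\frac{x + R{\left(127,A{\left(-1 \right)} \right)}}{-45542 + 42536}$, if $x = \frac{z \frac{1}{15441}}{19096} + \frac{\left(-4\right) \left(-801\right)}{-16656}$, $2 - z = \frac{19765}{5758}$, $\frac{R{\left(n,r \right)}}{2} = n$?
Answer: $- \frac{149528387468235617}{1770956690862544416} \approx -0.084434$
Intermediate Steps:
$R{\left(n,r \right)} = 2 n$
$z = - \frac{8249}{5758}$ ($z = 2 - \frac{19765}{5758} = - \frac{8249}{5758} \approx -1.4326$)
$x = - \frac{113328925339327}{589140615722736}$ ($x = \frac{\left(- \frac{8249}{5758}\right) \frac{1}{15441}}{19096} + \frac{\left(-4\right) \left(-801\right)}{-16656} = \left(- \frac{8249}{5758}\right) \frac{1}{15441} \cdot \frac{1}{19096} + 3204 \left(- \frac{1}{16656}\right) = \left(- \frac{8249}{88909278}\right) \frac{1}{19096} - \frac{267}{1388} = - \frac{8249}{1697811572688} - \frac{267}{1388} = - \frac{113328925339327}{589140615722736} \approx -0.19236$)
$\frac{x + R{\left(127,A{\left(-1 \right)} \right)}}{-45542 + 42536} = \frac{- \frac{113328925339327}{589140615722736} + 2 \cdot 127}{-45542 + 42536} = \frac{- \frac{113328925339327}{589140615722736} + 254}{-3006} = \frac{149528387468235617}{589140615722736} \left(- \frac{1}{3006}\right) = - \frac{149528387468235617}{1770956690862544416}$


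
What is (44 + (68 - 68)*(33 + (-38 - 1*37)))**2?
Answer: 1936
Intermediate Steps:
(44 + (68 - 68)*(33 + (-38 - 1*37)))**2 = (44 + 0*(33 + (-38 - 37)))**2 = (44 + 0*(33 - 75))**2 = (44 + 0*(-42))**2 = (44 + 0)**2 = 44**2 = 1936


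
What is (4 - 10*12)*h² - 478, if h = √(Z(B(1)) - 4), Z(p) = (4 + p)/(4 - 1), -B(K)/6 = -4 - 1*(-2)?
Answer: -1898/3 ≈ -632.67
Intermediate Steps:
B(K) = 12 (B(K) = -6*(-4 - 1*(-2)) = -6*(-4 + 2) = -6*(-2) = 12)
Z(p) = 4/3 + p/3 (Z(p) = (4 + p)/3 = (4 + p)*(⅓) = 4/3 + p/3)
h = 2*√3/3 (h = √((4/3 + (⅓)*12) - 4) = √((4/3 + 4) - 4) = √(16/3 - 4) = √(4/3) = 2*√3/3 ≈ 1.1547)
(4 - 10*12)*h² - 478 = (4 - 10*12)*(2*√3/3)² - 478 = (4 - 120)*(4/3) - 478 = -116*4/3 - 478 = -464/3 - 478 = -1898/3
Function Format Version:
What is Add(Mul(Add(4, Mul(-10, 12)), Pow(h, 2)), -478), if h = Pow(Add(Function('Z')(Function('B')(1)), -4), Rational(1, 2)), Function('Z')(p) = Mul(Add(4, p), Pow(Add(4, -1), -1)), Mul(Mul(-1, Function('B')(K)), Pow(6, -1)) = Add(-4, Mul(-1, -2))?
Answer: Rational(-1898, 3) ≈ -632.67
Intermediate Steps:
Function('B')(K) = 12 (Function('B')(K) = Mul(-6, Add(-4, Mul(-1, -2))) = Mul(-6, Add(-4, 2)) = Mul(-6, -2) = 12)
Function('Z')(p) = Add(Rational(4, 3), Mul(Rational(1, 3), p)) (Function('Z')(p) = Mul(Add(4, p), Pow(3, -1)) = Mul(Add(4, p), Rational(1, 3)) = Add(Rational(4, 3), Mul(Rational(1, 3), p)))
h = Mul(Rational(2, 3), Pow(3, Rational(1, 2))) (h = Pow(Add(Add(Rational(4, 3), Mul(Rational(1, 3), 12)), -4), Rational(1, 2)) = Pow(Add(Add(Rational(4, 3), 4), -4), Rational(1, 2)) = Pow(Add(Rational(16, 3), -4), Rational(1, 2)) = Pow(Rational(4, 3), Rational(1, 2)) = Mul(Rational(2, 3), Pow(3, Rational(1, 2))) ≈ 1.1547)
Add(Mul(Add(4, Mul(-10, 12)), Pow(h, 2)), -478) = Add(Mul(Add(4, Mul(-10, 12)), Pow(Mul(Rational(2, 3), Pow(3, Rational(1, 2))), 2)), -478) = Add(Mul(Add(4, -120), Rational(4, 3)), -478) = Add(Mul(-116, Rational(4, 3)), -478) = Add(Rational(-464, 3), -478) = Rational(-1898, 3)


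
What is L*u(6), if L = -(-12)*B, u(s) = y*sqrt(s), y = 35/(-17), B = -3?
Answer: 1260*sqrt(6)/17 ≈ 181.55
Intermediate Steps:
y = -35/17 (y = 35*(-1/17) = -35/17 ≈ -2.0588)
u(s) = -35*sqrt(s)/17
L = -36 (L = -(-12)*(-3) = -3*12 = -36)
L*u(6) = -(-1260)*sqrt(6)/17 = 1260*sqrt(6)/17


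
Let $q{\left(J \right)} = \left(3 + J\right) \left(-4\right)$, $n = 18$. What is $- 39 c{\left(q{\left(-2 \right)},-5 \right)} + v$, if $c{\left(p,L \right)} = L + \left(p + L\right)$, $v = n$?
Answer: $564$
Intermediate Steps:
$v = 18$
$q{\left(J \right)} = -12 - 4 J$
$c{\left(p,L \right)} = p + 2 L$ ($c{\left(p,L \right)} = L + \left(L + p\right) = p + 2 L$)
$- 39 c{\left(q{\left(-2 \right)},-5 \right)} + v = - 39 \left(\left(-12 - -8\right) + 2 \left(-5\right)\right) + 18 = - 39 \left(\left(-12 + 8\right) - 10\right) + 18 = - 39 \left(-4 - 10\right) + 18 = \left(-39\right) \left(-14\right) + 18 = 546 + 18 = 564$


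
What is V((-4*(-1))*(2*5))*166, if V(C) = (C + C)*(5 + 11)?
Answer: 212480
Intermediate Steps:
V(C) = 32*C (V(C) = (2*C)*16 = 32*C)
V((-4*(-1))*(2*5))*166 = (32*((-4*(-1))*(2*5)))*166 = (32*(4*10))*166 = (32*40)*166 = 1280*166 = 212480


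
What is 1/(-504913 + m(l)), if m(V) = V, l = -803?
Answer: -1/505716 ≈ -1.9774e-6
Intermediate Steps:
1/(-504913 + m(l)) = 1/(-504913 - 803) = 1/(-505716) = -1/505716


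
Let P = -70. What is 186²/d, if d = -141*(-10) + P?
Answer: 8649/335 ≈ 25.818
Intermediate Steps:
d = 1340 (d = -141*(-10) - 70 = 1410 - 70 = 1340)
186²/d = 186²/1340 = 34596*(1/1340) = 8649/335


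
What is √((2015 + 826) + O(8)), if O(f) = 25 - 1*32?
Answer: √2834 ≈ 53.235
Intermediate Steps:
O(f) = -7 (O(f) = 25 - 32 = -7)
√((2015 + 826) + O(8)) = √((2015 + 826) - 7) = √(2841 - 7) = √2834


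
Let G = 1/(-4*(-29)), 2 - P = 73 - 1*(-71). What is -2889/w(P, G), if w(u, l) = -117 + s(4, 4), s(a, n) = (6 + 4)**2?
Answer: 2889/17 ≈ 169.94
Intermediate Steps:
P = -142 (P = 2 - (73 - 1*(-71)) = 2 - (73 + 71) = 2 - 1*144 = 2 - 144 = -142)
s(a, n) = 100 (s(a, n) = 10**2 = 100)
G = 1/116 ≈ 0.0086207
w(u, l) = -17 (w(u, l) = -117 + 100 = -17)
-2889/w(P, G) = -2889/(-17) = -2889*(-1/17) = 2889/17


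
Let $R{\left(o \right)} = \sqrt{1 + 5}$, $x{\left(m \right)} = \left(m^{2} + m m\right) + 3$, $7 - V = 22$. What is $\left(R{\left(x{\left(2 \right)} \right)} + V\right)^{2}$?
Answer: $\left(15 - \sqrt{6}\right)^{2} \approx 157.52$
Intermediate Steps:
$V = -15$ ($V = 7 - 22 = -15$)
$x{\left(m \right)} = 3 + 2 m^{2}$ ($x{\left(m \right)} = \left(m^{2} + m^{2}\right) + 3 = 2 m^{2} + 3 = 3 + 2 m^{2}$)
$R{\left(o \right)} = \sqrt{6}$
$\left(R{\left(x{\left(2 \right)} \right)} + V\right)^{2} = \left(\sqrt{6} - 15\right)^{2} = \left(-15 + \sqrt{6}\right)^{2}$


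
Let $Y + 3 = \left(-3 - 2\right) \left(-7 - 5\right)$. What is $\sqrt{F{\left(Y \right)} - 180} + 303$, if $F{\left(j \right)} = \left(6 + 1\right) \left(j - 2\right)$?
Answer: $303 + \sqrt{205} \approx 317.32$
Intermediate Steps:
$Y = 57$ ($Y = -3 + \left(-3 - 2\right) \left(-7 - 5\right) = -3 - -60 = -3 + 60 = 57$)
$F{\left(j \right)} = -14 + 7 j$ ($F{\left(j \right)} = 7 \left(-2 + j\right) = -14 + 7 j$)
$\sqrt{F{\left(Y \right)} - 180} + 303 = \sqrt{\left(-14 + 7 \cdot 57\right) - 180} + 303 = \sqrt{\left(-14 + 399\right) - 180} + 303 = \sqrt{385 - 180} + 303 = \sqrt{205} + 303 = 303 + \sqrt{205}$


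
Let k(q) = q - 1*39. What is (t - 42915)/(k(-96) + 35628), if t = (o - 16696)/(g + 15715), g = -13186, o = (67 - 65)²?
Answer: -36182909/29920599 ≈ -1.2093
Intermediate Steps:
k(q) = -39 + q (k(q) = q - 39 = -39 + q)
o = 4 (o = 2² = 4)
t = -5564/843 (t = (4 - 16696)/(-13186 + 15715) = -16692/2529 = -16692*1/2529 = -5564/843 ≈ -6.6002)
(t - 42915)/(k(-96) + 35628) = (-5564/843 - 42915)/((-39 - 96) + 35628) = -36182909/(843*(-135 + 35628)) = -36182909/843/35493 = -36182909/843*1/35493 = -36182909/29920599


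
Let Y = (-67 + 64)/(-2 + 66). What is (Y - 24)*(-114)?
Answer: 87723/32 ≈ 2741.3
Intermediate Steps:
Y = -3/64 ≈ -0.046875
(Y - 24)*(-114) = (-3/64 - 24)*(-114) = -1539/64*(-114) = 87723/32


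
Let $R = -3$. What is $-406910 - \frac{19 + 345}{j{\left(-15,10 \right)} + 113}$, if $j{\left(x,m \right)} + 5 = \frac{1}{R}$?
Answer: $- \frac{131433022}{323} \approx -4.0691 \cdot 10^{5}$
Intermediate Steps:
$j{\left(x,m \right)} = - \frac{16}{3}$ ($j{\left(x,m \right)} = -5 + \frac{1}{-3} = -5 - \frac{1}{3} = - \frac{16}{3}$)
$-406910 - \frac{19 + 345}{j{\left(-15,10 \right)} + 113} = -406910 - \frac{19 + 345}{- \frac{16}{3} + 113} = -406910 - \frac{1}{\frac{323}{3}} \cdot 364 = -406910 - \frac{3}{323} \cdot 364 = -406910 - \frac{1092}{323} = - \frac{131433022}{323}$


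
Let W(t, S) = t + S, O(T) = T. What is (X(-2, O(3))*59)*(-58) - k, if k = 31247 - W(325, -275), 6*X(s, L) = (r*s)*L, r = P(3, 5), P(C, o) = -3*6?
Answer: -92793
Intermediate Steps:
P(C, o) = -18
r = -18
X(s, L) = -3*L*s (X(s, L) = ((-18*s)*L)/6 = (-18*L*s)/6 = -3*L*s)
W(t, S) = S + t
k = 31197 (k = 31247 - (-275 + 325) = 31247 - 1*50 = 31247 - 50 = 31197)
(X(-2, O(3))*59)*(-58) - k = (-3*3*(-2)*59)*(-58) - 1*31197 = (18*59)*(-58) - 31197 = 1062*(-58) - 31197 = -61596 - 31197 = -92793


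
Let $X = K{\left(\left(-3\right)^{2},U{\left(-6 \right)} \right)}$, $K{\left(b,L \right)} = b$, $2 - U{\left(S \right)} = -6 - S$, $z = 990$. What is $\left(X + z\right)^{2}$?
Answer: $998001$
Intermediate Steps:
$U{\left(S \right)} = 8 + S$ ($U{\left(S \right)} = 2 - \left(-6 - S\right) = 2 + \left(6 + S\right) = 8 + S$)
$X = 9$ ($X = \left(-3\right)^{2} = 9$)
$\left(X + z\right)^{2} = \left(9 + 990\right)^{2} = 999^{2} = 998001$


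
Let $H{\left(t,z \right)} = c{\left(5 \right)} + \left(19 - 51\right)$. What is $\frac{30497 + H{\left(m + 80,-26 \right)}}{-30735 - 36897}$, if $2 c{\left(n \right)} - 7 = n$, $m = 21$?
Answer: $- \frac{10157}{22544} \approx -0.45054$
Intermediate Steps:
$c{\left(n \right)} = \frac{7}{2} + \frac{n}{2}$
$H{\left(t,z \right)} = -26$ ($H{\left(t,z \right)} = \left(\frac{7}{2} + \frac{1}{2} \cdot 5\right) + \left(19 - 51\right) = \left(\frac{7}{2} + \frac{5}{2}\right) + \left(19 - 51\right) = 6 - 32 = -26$)
$\frac{30497 + H{\left(m + 80,-26 \right)}}{-30735 - 36897} = \frac{30497 - 26}{-30735 - 36897} = \frac{30471}{-67632} = 30471 \left(- \frac{1}{67632}\right) = - \frac{10157}{22544}$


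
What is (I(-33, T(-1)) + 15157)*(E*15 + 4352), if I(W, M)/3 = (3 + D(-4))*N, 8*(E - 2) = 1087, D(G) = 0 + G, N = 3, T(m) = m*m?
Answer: 194504107/2 ≈ 9.7252e+7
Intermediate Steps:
T(m) = m²
D(G) = G
E = 1103/8 (E = 2 + (⅛)*1087 = 2 + 1087/8 = 1103/8 ≈ 137.88)
I(W, M) = -9 (I(W, M) = 3*((3 - 4)*3) = 3*(-1*3) = 3*(-3) = -9)
(I(-33, T(-1)) + 15157)*(E*15 + 4352) = (-9 + 15157)*((1103/8)*15 + 4352) = 15148*(16545/8 + 4352) = 15148*(51361/8) = 194504107/2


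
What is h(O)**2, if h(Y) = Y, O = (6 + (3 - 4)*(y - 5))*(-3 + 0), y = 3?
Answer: 576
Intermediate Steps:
O = -24 (O = (6 + (3 - 4)*(3 - 5))*(-3 + 0) = (6 - 1*(-2))*(-3) = (6 + 2)*(-3) = 8*(-3) = -24)
h(O)**2 = (-24)**2 = 576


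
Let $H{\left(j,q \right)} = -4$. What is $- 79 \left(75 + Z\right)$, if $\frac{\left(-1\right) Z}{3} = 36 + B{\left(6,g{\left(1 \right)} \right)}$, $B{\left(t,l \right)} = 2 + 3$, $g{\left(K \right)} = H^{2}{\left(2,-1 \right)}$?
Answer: $3792$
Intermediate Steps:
$g{\left(K \right)} = 16$ ($g{\left(K \right)} = \left(-4\right)^{2} = 16$)
$B{\left(t,l \right)} = 5$
$Z = -123$ ($Z = - 3 \left(36 + 5\right) = \left(-3\right) 41 = -123$)
$- 79 \left(75 + Z\right) = - 79 \left(75 - 123\right) = \left(-79\right) \left(-48\right) = 3792$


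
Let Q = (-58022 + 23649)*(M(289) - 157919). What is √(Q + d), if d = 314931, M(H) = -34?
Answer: 30*√6032926 ≈ 73686.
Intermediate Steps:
Q = 5429318469 (Q = (-58022 + 23649)*(-34 - 157919) = -34373*(-157953) = 5429318469)
√(Q + d) = √(5429318469 + 314931) = √5429633400 = 30*√6032926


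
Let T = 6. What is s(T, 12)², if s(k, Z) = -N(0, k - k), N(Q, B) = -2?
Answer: 4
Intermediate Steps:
s(k, Z) = 2 (s(k, Z) = -1*(-2) = 2)
s(T, 12)² = 2² = 4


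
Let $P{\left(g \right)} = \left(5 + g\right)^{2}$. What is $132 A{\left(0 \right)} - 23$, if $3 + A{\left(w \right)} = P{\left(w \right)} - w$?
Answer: $2881$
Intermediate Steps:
$A{\left(w \right)} = -3 + \left(5 + w\right)^{2} - w$ ($A{\left(w \right)} = -3 - \left(w - \left(5 + w\right)^{2}\right) = -3 + \left(5 + w\right)^{2} - w$)
$132 A{\left(0 \right)} - 23 = 132 \left(-3 + \left(5 + 0\right)^{2} - 0\right) - 23 = 132 \left(-3 + 5^{2} + 0\right) - 23 = 132 \left(-3 + 25 + 0\right) - 23 = 132 \cdot 22 - 23 = 2904 - 23 = 2881$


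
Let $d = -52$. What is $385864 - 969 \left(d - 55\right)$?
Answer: $489547$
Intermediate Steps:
$385864 - 969 \left(d - 55\right) = 385864 - 969 \left(-52 - 55\right) = 385864 - -103683 = 385864 + 103683 = 489547$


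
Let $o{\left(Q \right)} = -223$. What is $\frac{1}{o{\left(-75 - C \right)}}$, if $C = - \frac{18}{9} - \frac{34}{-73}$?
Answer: $- \frac{1}{223} \approx -0.0044843$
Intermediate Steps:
$C = - \frac{112}{73}$ ($C = \left(-18\right) \frac{1}{9} - - \frac{34}{73} = -2 + \frac{34}{73} = - \frac{112}{73} \approx -1.5342$)
$\frac{1}{o{\left(-75 - C \right)}} = \frac{1}{-223} = - \frac{1}{223}$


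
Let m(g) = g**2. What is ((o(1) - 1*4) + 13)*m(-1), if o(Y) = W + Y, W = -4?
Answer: 6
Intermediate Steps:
o(Y) = -4 + Y
((o(1) - 1*4) + 13)*m(-1) = (((-4 + 1) - 1*4) + 13)*(-1)**2 = ((-3 - 4) + 13)*1 = (-7 + 13)*1 = 6*1 = 6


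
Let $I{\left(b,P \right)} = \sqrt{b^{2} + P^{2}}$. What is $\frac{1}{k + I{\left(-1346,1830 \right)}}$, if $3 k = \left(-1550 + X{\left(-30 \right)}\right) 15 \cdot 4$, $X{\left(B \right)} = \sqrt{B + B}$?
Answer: $\frac{1}{2 \left(-15500 + \sqrt{1290154} + 20 i \sqrt{15}\right)} \approx -3.4808 \cdot 10^{-5} - 1.877 \cdot 10^{-7} i$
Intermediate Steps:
$X{\left(B \right)} = \sqrt{2} \sqrt{B}$ ($X{\left(B \right)} = \sqrt{2 B} = \sqrt{2} \sqrt{B}$)
$k = -31000 + 40 i \sqrt{15}$ ($k = \frac{\left(-1550 + \sqrt{2} \sqrt{-30}\right) 15 \cdot 4}{3} = \frac{\left(-1550 + \sqrt{2} i \sqrt{30}\right) 60}{3} = \frac{\left(-1550 + 2 i \sqrt{15}\right) 60}{3} = \frac{-93000 + 120 i \sqrt{15}}{3} = -31000 + 40 i \sqrt{15} \approx -31000.0 + 154.92 i$)
$I{\left(b,P \right)} = \sqrt{P^{2} + b^{2}}$
$\frac{1}{k + I{\left(-1346,1830 \right)}} = \frac{1}{\left(-31000 + 40 i \sqrt{15}\right) + \sqrt{1830^{2} + \left(-1346\right)^{2}}} = \frac{1}{\left(-31000 + 40 i \sqrt{15}\right) + \sqrt{3348900 + 1811716}} = \frac{1}{\left(-31000 + 40 i \sqrt{15}\right) + \sqrt{5160616}} = \frac{1}{\left(-31000 + 40 i \sqrt{15}\right) + 2 \sqrt{1290154}} = \frac{1}{-31000 + 2 \sqrt{1290154} + 40 i \sqrt{15}}$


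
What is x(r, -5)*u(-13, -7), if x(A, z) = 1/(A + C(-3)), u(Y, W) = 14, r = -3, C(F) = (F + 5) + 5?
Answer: 7/2 ≈ 3.5000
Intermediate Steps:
C(F) = 10 + F (C(F) = (5 + F) + 5 = 10 + F)
x(A, z) = 1/(7 + A) (x(A, z) = 1/(A + (10 - 3)) = 1/(A + 7) = 1/(7 + A))
x(r, -5)*u(-13, -7) = 14/(7 - 3) = 14/4 = (¼)*14 = 7/2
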